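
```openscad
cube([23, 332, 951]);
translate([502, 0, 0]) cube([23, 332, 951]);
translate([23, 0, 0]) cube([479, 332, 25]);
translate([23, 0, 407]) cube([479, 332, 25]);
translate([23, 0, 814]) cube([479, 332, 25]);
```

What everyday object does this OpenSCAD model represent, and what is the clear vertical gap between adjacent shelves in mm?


A bookshelf. The clear shelf gap is 382 mm.

Two tall side panels with 3 horizontal boards between them — a bookshelf. The first two shelf undersides are at z = 0 and z = 407; with shelf thickness 25, the clear gap is 407 − 0 − 25 = 382 mm.


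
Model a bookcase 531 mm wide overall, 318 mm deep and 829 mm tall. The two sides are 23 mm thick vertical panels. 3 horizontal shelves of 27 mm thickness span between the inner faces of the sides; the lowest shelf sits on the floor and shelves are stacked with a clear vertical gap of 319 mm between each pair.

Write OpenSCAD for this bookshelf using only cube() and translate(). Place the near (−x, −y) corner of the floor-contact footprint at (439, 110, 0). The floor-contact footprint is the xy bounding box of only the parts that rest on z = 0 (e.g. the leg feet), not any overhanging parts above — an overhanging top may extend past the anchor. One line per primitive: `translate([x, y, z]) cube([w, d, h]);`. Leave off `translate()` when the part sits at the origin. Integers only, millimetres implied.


translate([439, 110, 0]) cube([23, 318, 829]);
translate([947, 110, 0]) cube([23, 318, 829]);
translate([462, 110, 0]) cube([485, 318, 27]);
translate([462, 110, 346]) cube([485, 318, 27]);
translate([462, 110, 692]) cube([485, 318, 27]);


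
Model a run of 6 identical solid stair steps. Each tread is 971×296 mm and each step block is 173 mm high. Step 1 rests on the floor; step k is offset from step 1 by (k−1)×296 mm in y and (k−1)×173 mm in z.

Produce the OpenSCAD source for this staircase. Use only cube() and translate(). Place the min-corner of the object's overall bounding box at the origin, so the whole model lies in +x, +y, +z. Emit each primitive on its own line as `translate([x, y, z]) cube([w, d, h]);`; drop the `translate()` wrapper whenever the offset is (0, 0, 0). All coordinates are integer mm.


cube([971, 296, 173]);
translate([0, 296, 173]) cube([971, 296, 173]);
translate([0, 592, 346]) cube([971, 296, 173]);
translate([0, 888, 519]) cube([971, 296, 173]);
translate([0, 1184, 692]) cube([971, 296, 173]);
translate([0, 1480, 865]) cube([971, 296, 173]);


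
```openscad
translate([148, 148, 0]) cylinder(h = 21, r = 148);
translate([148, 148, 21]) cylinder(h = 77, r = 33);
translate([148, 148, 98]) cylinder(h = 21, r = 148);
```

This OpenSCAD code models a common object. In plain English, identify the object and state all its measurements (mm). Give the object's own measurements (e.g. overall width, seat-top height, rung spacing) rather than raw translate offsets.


A spool: two coaxial disc flanges of radius 148 mm and thickness 21 mm, joined by a core cylinder of radius 33 mm and height 77 mm. The lower flange rests on z = 0 and the three cylinders share a vertical axis.


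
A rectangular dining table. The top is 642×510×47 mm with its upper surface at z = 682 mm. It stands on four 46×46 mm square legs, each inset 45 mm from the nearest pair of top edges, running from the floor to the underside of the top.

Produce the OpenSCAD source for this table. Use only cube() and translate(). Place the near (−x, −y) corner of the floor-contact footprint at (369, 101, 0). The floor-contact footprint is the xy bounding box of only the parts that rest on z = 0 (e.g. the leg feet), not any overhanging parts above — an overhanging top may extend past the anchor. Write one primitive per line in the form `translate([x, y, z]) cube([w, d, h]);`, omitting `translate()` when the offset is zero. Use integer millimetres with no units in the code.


translate([324, 56, 635]) cube([642, 510, 47]);
translate([369, 101, 0]) cube([46, 46, 635]);
translate([875, 101, 0]) cube([46, 46, 635]);
translate([369, 475, 0]) cube([46, 46, 635]);
translate([875, 475, 0]) cube([46, 46, 635]);


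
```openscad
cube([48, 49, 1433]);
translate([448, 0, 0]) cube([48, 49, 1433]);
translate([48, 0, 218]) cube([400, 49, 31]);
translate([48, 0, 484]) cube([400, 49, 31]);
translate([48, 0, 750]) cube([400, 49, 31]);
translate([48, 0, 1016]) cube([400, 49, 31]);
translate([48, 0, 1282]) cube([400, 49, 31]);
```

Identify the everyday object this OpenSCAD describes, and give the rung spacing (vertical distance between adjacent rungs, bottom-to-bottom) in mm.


A ladder. The rung spacing is 266 mm.

Two tall 48×49 posts with 5 short bars between them — a ladder. Adjacent rungs sit at z = 218 and z = 484, so the spacing is 484 − 218 = 266 mm.


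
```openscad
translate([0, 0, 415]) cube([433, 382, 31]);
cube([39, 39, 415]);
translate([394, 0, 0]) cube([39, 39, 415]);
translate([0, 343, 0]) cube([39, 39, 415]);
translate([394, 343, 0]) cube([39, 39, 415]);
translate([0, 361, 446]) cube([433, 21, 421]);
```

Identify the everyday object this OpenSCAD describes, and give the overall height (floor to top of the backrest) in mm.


A chair. The overall height is 867 mm.

A slab on four corner posts with a tall panel at the back — a chair. The seat slab sits at z = 415 with thickness 31, and the 421 mm backrest starts at the seat top, so the overall height is 415 + 31 + 421 = 867 mm.


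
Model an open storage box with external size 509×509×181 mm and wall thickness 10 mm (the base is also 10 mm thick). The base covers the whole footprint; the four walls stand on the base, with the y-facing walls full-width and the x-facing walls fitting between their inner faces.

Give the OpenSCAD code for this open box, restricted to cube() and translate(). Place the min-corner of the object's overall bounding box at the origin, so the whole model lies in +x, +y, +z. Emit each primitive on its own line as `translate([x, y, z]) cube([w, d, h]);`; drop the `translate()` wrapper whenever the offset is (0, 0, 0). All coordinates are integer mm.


cube([509, 509, 10]);
translate([0, 0, 10]) cube([509, 10, 171]);
translate([0, 499, 10]) cube([509, 10, 171]);
translate([0, 10, 10]) cube([10, 489, 171]);
translate([499, 10, 10]) cube([10, 489, 171]);


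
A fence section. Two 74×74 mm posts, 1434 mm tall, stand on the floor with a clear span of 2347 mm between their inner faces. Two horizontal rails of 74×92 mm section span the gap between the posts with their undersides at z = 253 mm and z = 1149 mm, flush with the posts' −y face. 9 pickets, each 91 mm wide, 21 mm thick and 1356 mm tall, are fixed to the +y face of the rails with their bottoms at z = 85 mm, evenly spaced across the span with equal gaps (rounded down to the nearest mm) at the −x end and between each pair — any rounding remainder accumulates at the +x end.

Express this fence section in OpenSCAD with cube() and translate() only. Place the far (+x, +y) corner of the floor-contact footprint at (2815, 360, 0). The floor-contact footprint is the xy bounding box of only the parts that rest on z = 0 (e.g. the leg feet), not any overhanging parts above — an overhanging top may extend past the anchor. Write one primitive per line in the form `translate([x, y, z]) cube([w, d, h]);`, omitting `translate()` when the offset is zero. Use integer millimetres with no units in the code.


translate([320, 286, 0]) cube([74, 74, 1434]);
translate([2741, 286, 0]) cube([74, 74, 1434]);
translate([394, 286, 253]) cube([2347, 74, 92]);
translate([394, 286, 1149]) cube([2347, 74, 92]);
translate([546, 360, 85]) cube([91, 21, 1356]);
translate([789, 360, 85]) cube([91, 21, 1356]);
translate([1032, 360, 85]) cube([91, 21, 1356]);
translate([1275, 360, 85]) cube([91, 21, 1356]);
translate([1518, 360, 85]) cube([91, 21, 1356]);
translate([1761, 360, 85]) cube([91, 21, 1356]);
translate([2004, 360, 85]) cube([91, 21, 1356]);
translate([2247, 360, 85]) cube([91, 21, 1356]);
translate([2490, 360, 85]) cube([91, 21, 1356]);


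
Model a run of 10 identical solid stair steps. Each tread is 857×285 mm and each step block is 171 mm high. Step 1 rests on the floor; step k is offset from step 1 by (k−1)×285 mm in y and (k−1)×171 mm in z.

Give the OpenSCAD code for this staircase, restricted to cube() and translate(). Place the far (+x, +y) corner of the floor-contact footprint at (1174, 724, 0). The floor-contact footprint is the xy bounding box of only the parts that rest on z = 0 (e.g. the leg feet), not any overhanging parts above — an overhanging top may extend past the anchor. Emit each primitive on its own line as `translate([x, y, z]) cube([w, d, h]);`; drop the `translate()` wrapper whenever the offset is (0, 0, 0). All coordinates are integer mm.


translate([317, 439, 0]) cube([857, 285, 171]);
translate([317, 724, 171]) cube([857, 285, 171]);
translate([317, 1009, 342]) cube([857, 285, 171]);
translate([317, 1294, 513]) cube([857, 285, 171]);
translate([317, 1579, 684]) cube([857, 285, 171]);
translate([317, 1864, 855]) cube([857, 285, 171]);
translate([317, 2149, 1026]) cube([857, 285, 171]);
translate([317, 2434, 1197]) cube([857, 285, 171]);
translate([317, 2719, 1368]) cube([857, 285, 171]);
translate([317, 3004, 1539]) cube([857, 285, 171]);


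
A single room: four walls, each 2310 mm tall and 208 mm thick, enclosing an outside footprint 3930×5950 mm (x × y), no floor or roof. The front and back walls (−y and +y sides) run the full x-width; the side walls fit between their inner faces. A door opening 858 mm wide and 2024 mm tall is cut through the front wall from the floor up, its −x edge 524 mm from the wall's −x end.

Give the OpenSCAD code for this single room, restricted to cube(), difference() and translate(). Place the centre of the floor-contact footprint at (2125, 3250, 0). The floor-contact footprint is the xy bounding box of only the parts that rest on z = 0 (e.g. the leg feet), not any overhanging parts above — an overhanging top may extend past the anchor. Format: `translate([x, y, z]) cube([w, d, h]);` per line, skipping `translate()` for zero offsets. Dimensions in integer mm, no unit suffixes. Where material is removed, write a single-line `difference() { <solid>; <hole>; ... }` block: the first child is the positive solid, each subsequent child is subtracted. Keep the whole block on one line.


difference() { translate([160, 275, 0]) cube([3930, 208, 2310]); translate([684, 275, 0]) cube([858, 208, 2024]); }
translate([160, 6017, 0]) cube([3930, 208, 2310]);
translate([160, 483, 0]) cube([208, 5534, 2310]);
translate([3882, 483, 0]) cube([208, 5534, 2310]);


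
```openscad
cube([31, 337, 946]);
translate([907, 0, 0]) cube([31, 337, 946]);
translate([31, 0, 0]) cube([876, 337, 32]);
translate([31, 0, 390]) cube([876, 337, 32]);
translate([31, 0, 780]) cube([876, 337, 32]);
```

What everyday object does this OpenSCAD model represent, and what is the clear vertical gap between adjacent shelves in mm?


A bookshelf. The clear shelf gap is 358 mm.

Two tall side panels with 3 horizontal boards between them — a bookshelf. The first two shelf undersides are at z = 0 and z = 390; with shelf thickness 32, the clear gap is 390 − 0 − 32 = 358 mm.


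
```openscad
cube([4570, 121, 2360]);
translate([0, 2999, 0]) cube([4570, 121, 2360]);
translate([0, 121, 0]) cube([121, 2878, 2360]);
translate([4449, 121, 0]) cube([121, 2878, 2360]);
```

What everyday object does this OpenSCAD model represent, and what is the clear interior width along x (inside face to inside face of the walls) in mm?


A house (or room) frame. The interior width is 4328 mm.

Four 2360 mm walls enclosing a rectangle with no floor or roof — a room or house frame. Outside width is 4570 mm and wall thickness is 121 mm, so the interior width is 4570 − 2 × 121 = 4328 mm.


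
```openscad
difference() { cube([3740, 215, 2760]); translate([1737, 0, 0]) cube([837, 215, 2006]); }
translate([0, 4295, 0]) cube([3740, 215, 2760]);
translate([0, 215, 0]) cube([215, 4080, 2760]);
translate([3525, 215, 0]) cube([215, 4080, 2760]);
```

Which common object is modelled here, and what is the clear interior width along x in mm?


A single room. The interior width is 3310 mm.

Four walls enclosing a rectangle with a door in the front wall — a room. Outside width 3740 minus two 215 mm walls gives 3310 mm.


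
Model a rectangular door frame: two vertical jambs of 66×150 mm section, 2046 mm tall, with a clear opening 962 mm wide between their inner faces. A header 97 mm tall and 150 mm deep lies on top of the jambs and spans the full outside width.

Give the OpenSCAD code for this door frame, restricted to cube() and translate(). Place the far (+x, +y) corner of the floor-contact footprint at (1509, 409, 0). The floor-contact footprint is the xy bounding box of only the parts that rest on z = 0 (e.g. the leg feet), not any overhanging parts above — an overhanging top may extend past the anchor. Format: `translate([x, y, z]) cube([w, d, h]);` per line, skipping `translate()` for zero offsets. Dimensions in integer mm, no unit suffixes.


translate([415, 259, 0]) cube([66, 150, 2046]);
translate([1443, 259, 0]) cube([66, 150, 2046]);
translate([415, 259, 2046]) cube([1094, 150, 97]);


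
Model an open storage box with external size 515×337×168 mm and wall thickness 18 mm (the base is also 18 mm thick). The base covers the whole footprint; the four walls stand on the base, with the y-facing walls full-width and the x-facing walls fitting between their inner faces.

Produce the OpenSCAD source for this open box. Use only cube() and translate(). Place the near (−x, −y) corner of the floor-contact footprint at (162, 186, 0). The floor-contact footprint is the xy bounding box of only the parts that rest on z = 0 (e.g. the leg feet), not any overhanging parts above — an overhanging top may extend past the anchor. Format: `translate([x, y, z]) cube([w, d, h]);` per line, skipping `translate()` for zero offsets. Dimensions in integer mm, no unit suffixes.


translate([162, 186, 0]) cube([515, 337, 18]);
translate([162, 186, 18]) cube([515, 18, 150]);
translate([162, 505, 18]) cube([515, 18, 150]);
translate([162, 204, 18]) cube([18, 301, 150]);
translate([659, 204, 18]) cube([18, 301, 150]);


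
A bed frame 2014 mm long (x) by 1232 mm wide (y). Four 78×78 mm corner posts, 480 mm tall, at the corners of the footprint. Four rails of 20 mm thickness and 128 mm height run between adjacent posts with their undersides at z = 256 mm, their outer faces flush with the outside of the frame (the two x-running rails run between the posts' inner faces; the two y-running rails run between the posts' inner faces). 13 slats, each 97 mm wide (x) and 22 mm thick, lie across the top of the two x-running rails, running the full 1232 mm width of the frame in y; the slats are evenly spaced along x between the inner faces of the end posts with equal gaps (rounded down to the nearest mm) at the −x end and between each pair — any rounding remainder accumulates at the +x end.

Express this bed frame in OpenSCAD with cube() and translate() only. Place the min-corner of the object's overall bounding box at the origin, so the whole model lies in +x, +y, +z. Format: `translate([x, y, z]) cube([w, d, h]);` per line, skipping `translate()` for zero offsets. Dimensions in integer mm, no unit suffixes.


cube([78, 78, 480]);
translate([0, 1154, 0]) cube([78, 78, 480]);
translate([1936, 0, 0]) cube([78, 78, 480]);
translate([1936, 1154, 0]) cube([78, 78, 480]);
translate([78, 0, 256]) cube([1858, 20, 128]);
translate([78, 1212, 256]) cube([1858, 20, 128]);
translate([0, 78, 256]) cube([20, 1076, 128]);
translate([1994, 78, 256]) cube([20, 1076, 128]);
translate([120, 0, 384]) cube([97, 1232, 22]);
translate([259, 0, 384]) cube([97, 1232, 22]);
translate([398, 0, 384]) cube([97, 1232, 22]);
translate([537, 0, 384]) cube([97, 1232, 22]);
translate([676, 0, 384]) cube([97, 1232, 22]);
translate([815, 0, 384]) cube([97, 1232, 22]);
translate([954, 0, 384]) cube([97, 1232, 22]);
translate([1093, 0, 384]) cube([97, 1232, 22]);
translate([1232, 0, 384]) cube([97, 1232, 22]);
translate([1371, 0, 384]) cube([97, 1232, 22]);
translate([1510, 0, 384]) cube([97, 1232, 22]);
translate([1649, 0, 384]) cube([97, 1232, 22]);
translate([1788, 0, 384]) cube([97, 1232, 22]);


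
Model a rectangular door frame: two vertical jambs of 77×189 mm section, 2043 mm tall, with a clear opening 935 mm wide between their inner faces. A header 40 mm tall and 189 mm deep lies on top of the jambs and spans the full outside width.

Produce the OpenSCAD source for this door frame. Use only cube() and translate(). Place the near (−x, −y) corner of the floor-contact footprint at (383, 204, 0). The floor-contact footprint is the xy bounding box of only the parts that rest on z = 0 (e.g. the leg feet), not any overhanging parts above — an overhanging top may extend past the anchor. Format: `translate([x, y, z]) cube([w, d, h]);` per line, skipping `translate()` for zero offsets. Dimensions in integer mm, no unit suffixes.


translate([383, 204, 0]) cube([77, 189, 2043]);
translate([1395, 204, 0]) cube([77, 189, 2043]);
translate([383, 204, 2043]) cube([1089, 189, 40]);


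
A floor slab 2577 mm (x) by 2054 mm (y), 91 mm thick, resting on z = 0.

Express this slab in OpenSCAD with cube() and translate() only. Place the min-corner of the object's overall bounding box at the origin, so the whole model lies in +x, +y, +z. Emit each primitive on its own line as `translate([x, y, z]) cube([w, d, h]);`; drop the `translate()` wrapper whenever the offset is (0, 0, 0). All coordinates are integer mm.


cube([2577, 2054, 91]);


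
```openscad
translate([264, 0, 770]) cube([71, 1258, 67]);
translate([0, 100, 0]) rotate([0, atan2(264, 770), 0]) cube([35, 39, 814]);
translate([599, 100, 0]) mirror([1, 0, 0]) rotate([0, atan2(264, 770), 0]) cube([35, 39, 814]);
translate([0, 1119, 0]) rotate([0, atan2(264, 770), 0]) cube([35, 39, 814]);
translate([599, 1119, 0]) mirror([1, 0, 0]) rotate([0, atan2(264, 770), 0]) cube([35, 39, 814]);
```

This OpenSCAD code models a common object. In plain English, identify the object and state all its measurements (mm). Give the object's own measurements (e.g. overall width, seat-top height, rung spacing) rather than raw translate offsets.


A sawhorse. A 71×1258×67 mm beam (x, y, z) sits on two A-frame leg pairs. Each pair is two raked legs of 35×39 mm section (39 mm along y) splaying symmetrically in x. Each leg rises 770 mm vertically over 264 mm of horizontal reach and is 814 mm long along its own axis. Every leg's outer bottom edge rests on the floor and its outer top edge meets a bottom edge of the beam — the left legs (tilting toward +x) meet the beam's −x bottom edge, the right legs (their mirror images, tilting toward −x) meet its +x bottom edge — so the leg tops tuck under the beam, the beam's underside is 770 mm above the floor, and the feet are 599 mm apart outside-to-outside with the beam centred between them. The two leg pairs are set in 100 mm from either end of the beam.


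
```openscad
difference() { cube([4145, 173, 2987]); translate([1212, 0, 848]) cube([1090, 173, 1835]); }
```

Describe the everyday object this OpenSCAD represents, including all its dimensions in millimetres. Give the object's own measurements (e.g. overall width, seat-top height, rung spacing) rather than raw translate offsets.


A wall 4145 mm long (x), 173 mm thick (y), 2987 mm tall, with a rectangular window opening cut through it. The opening is 1090 mm wide and 1835 mm tall; its sill is at z = 848 mm and its near (−x) edge is 1212 mm from the wall's −x end. The opening passes through the full wall thickness.


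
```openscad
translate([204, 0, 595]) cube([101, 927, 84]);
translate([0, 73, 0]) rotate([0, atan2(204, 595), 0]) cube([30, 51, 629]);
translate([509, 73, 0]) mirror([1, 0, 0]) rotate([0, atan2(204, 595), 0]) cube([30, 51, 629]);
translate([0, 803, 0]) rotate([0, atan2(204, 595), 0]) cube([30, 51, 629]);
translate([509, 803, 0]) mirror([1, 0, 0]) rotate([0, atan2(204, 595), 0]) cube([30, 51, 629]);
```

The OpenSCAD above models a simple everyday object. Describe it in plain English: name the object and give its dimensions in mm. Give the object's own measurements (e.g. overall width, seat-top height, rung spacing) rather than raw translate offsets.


A sawhorse. A 101×927×84 mm beam (x, y, z) sits on two A-frame leg pairs. Each pair is two raked legs of 30×51 mm section (51 mm along y) splaying symmetrically in x. Each leg rises 595 mm vertically over 204 mm of horizontal reach and is 629 mm long along its own axis. Every leg's outer bottom edge rests on the floor and its outer top edge meets a bottom edge of the beam — the left legs (tilting toward +x) meet the beam's −x bottom edge, the right legs (their mirror images, tilting toward −x) meet its +x bottom edge — so the leg tops tuck under the beam, the beam's underside is 595 mm above the floor, and the feet are 509 mm apart outside-to-outside with the beam centred between them. The two leg pairs are set in 73 mm from either end of the beam.


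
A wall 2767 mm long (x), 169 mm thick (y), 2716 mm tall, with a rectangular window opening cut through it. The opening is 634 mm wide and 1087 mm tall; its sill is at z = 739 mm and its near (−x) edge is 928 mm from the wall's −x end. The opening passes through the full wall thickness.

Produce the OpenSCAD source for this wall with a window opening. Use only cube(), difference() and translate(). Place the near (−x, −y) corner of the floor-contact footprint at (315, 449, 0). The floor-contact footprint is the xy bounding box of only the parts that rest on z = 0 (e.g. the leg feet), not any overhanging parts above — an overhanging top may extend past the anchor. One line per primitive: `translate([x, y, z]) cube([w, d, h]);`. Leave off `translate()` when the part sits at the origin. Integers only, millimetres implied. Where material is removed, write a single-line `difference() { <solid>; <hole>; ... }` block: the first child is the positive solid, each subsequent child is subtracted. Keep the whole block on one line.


difference() { translate([315, 449, 0]) cube([2767, 169, 2716]); translate([1243, 449, 739]) cube([634, 169, 1087]); }


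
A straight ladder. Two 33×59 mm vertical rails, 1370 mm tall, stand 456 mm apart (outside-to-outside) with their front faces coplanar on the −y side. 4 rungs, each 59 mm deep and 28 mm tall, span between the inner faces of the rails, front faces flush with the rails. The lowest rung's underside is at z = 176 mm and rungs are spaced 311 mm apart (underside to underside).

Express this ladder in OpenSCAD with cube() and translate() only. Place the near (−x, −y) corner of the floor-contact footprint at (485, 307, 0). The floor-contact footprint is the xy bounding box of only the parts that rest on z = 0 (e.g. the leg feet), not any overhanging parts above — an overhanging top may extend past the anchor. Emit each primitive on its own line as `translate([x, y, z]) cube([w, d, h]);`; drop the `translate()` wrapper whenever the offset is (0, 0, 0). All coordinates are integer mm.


translate([485, 307, 0]) cube([33, 59, 1370]);
translate([908, 307, 0]) cube([33, 59, 1370]);
translate([518, 307, 176]) cube([390, 59, 28]);
translate([518, 307, 487]) cube([390, 59, 28]);
translate([518, 307, 798]) cube([390, 59, 28]);
translate([518, 307, 1109]) cube([390, 59, 28]);


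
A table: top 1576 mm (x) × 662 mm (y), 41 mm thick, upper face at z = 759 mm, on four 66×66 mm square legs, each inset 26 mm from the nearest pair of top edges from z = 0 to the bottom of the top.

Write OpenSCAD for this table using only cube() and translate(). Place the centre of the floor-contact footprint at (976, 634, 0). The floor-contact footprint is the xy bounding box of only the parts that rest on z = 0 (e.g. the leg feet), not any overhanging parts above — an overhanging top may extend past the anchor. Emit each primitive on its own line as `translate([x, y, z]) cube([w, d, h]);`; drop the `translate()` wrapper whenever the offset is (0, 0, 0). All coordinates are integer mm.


translate([188, 303, 718]) cube([1576, 662, 41]);
translate([214, 329, 0]) cube([66, 66, 718]);
translate([1672, 329, 0]) cube([66, 66, 718]);
translate([214, 873, 0]) cube([66, 66, 718]);
translate([1672, 873, 0]) cube([66, 66, 718]);


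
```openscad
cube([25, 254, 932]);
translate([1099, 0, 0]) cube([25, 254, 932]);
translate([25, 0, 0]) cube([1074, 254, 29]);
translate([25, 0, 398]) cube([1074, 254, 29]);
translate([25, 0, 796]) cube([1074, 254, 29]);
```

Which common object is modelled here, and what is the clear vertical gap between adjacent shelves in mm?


A bookshelf. The clear shelf gap is 369 mm.

Two tall side panels with 3 horizontal boards between them — a bookshelf. The first two shelf undersides are at z = 0 and z = 398; with shelf thickness 29, the clear gap is 398 − 0 − 29 = 369 mm.


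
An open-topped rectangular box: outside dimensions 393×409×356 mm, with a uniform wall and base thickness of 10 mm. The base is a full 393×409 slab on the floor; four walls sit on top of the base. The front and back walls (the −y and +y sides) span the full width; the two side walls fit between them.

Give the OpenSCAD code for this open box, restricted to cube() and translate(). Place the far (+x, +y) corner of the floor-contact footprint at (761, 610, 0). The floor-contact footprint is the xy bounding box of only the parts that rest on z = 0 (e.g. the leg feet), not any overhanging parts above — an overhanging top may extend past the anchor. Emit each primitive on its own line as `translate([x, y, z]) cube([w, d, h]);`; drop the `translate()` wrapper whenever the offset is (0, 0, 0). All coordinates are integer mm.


translate([368, 201, 0]) cube([393, 409, 10]);
translate([368, 201, 10]) cube([393, 10, 346]);
translate([368, 600, 10]) cube([393, 10, 346]);
translate([368, 211, 10]) cube([10, 389, 346]);
translate([751, 211, 10]) cube([10, 389, 346]);


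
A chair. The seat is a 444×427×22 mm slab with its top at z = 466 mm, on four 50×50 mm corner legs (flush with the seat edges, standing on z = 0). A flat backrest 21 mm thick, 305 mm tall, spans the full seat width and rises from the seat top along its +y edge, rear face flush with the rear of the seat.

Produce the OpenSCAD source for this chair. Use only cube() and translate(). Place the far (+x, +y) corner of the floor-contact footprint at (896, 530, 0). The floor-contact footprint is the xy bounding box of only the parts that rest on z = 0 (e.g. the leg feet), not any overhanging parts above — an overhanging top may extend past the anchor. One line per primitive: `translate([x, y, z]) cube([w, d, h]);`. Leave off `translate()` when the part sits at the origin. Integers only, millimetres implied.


// leg_h = 466 - 22 = 444
translate([452, 103, 444]) cube([444, 427, 22]);
translate([452, 103, 0]) cube([50, 50, 444]);
translate([846, 103, 0]) cube([50, 50, 444]);
translate([452, 480, 0]) cube([50, 50, 444]);
translate([846, 480, 0]) cube([50, 50, 444]);
translate([452, 509, 466]) cube([444, 21, 305]);


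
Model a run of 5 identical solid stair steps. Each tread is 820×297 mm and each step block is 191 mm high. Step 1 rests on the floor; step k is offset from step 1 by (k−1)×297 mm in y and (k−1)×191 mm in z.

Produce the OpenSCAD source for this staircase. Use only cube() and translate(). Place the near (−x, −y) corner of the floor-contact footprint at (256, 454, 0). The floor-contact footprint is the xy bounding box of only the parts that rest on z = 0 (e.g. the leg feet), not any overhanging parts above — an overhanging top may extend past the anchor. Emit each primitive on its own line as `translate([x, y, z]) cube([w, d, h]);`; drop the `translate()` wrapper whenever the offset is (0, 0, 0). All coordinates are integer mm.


translate([256, 454, 0]) cube([820, 297, 191]);
translate([256, 751, 191]) cube([820, 297, 191]);
translate([256, 1048, 382]) cube([820, 297, 191]);
translate([256, 1345, 573]) cube([820, 297, 191]);
translate([256, 1642, 764]) cube([820, 297, 191]);


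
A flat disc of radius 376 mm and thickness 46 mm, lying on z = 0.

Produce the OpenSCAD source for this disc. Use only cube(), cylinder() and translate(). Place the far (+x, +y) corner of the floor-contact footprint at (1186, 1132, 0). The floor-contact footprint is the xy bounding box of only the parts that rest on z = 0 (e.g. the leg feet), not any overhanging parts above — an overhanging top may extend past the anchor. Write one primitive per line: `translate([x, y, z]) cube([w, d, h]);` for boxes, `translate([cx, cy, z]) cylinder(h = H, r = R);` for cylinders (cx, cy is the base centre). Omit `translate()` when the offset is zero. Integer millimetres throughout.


translate([810, 756, 0]) cylinder(h = 46, r = 376);


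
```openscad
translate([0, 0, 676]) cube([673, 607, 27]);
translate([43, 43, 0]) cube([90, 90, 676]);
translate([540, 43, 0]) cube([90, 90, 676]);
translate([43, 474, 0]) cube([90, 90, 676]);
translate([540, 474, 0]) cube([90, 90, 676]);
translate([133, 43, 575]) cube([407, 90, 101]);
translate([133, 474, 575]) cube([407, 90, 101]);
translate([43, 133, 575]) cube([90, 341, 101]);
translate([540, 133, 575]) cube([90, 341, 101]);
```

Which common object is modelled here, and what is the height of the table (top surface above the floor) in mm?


A table. The table height is 703 mm.

A 673×607×27 slab sits at z = 676 on four 90 mm square posts — a table. The top surface is at 676 + 27 = 703 mm.


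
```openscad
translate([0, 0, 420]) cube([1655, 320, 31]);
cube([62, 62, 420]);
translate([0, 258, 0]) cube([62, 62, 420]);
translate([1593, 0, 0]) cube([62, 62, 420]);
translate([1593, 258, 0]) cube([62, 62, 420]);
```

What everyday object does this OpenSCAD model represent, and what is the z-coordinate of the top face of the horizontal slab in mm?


A bench. The seat-top height is 451 mm.

A long slab on four corner posts — a bench. The slab sits at z = 420 with thickness 31, so the top is 420 + 31 = 451 mm.


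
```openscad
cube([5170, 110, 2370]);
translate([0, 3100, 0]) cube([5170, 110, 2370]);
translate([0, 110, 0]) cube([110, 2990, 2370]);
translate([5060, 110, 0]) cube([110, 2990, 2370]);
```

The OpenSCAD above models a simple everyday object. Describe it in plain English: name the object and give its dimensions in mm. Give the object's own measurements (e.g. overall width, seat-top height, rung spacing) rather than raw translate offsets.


The wall frame of a small rectangular building: four walls, each 2370 mm tall and 110 mm thick, enclosing a footprint 5170 mm (x) by 3210 mm (y) outside-to-outside, with no floor or roof. The front and back walls (the −y and +y sides) span the full width; the two side walls fit between them.


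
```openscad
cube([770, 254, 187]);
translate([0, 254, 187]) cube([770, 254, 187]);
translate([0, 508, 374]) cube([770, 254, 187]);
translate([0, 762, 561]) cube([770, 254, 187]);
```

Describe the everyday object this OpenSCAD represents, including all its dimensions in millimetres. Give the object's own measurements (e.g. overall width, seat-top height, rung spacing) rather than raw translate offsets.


A straight staircase of 4 solid steps. Each step is 770 mm wide (x), 254 mm deep (y, the going) and 187 mm tall (the rise). The first step rests on the floor; each subsequent step sits one going further in +y and one rise higher in +z, directly behind and above the previous step with no overlap.


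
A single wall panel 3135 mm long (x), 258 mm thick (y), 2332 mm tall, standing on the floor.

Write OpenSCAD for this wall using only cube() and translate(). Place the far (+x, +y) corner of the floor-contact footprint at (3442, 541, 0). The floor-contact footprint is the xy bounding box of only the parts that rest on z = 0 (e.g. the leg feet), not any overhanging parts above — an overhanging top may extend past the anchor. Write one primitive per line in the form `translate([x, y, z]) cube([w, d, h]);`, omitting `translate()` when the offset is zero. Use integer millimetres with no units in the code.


translate([307, 283, 0]) cube([3135, 258, 2332]);


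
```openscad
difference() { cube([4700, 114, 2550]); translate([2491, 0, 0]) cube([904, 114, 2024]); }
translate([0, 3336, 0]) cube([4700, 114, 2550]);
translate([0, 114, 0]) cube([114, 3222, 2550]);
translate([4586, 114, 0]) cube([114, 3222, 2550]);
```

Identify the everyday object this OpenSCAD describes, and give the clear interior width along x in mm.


A single room. The interior width is 4472 mm.

Four walls enclosing a rectangle with a door in the front wall — a room. Outside width 4700 minus two 114 mm walls gives 4472 mm.


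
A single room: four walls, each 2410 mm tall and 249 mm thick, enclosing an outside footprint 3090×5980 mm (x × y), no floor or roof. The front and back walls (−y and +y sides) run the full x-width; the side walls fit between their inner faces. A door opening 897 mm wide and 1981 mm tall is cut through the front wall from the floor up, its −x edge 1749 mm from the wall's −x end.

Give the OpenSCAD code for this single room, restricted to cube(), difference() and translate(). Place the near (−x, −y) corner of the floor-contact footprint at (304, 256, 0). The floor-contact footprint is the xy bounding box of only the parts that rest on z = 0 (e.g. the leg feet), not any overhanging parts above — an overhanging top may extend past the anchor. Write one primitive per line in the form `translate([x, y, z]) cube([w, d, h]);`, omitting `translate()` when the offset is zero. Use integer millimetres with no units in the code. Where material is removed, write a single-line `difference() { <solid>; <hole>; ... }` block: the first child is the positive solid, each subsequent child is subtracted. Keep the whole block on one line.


difference() { translate([304, 256, 0]) cube([3090, 249, 2410]); translate([2053, 256, 0]) cube([897, 249, 1981]); }
translate([304, 5987, 0]) cube([3090, 249, 2410]);
translate([304, 505, 0]) cube([249, 5482, 2410]);
translate([3145, 505, 0]) cube([249, 5482, 2410]);


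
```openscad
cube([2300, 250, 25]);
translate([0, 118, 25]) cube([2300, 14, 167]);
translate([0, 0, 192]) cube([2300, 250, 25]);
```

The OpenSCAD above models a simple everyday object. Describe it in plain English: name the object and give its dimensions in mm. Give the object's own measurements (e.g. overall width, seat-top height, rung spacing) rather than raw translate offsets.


An I-beam lying along x, 2300 mm long. Overall section height 217 mm. Two flanges 250 mm wide (y) and 25 mm thick, one on the floor and one at the top; a web 14 mm thick runs between them, centred on the flange width.


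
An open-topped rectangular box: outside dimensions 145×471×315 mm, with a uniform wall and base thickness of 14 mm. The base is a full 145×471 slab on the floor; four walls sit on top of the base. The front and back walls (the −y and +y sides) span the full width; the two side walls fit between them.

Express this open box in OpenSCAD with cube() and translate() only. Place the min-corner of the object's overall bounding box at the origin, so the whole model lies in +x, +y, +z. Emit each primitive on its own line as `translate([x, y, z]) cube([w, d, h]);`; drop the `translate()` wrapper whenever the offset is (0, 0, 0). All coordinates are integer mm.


cube([145, 471, 14]);
translate([0, 0, 14]) cube([145, 14, 301]);
translate([0, 457, 14]) cube([145, 14, 301]);
translate([0, 14, 14]) cube([14, 443, 301]);
translate([131, 14, 14]) cube([14, 443, 301]);


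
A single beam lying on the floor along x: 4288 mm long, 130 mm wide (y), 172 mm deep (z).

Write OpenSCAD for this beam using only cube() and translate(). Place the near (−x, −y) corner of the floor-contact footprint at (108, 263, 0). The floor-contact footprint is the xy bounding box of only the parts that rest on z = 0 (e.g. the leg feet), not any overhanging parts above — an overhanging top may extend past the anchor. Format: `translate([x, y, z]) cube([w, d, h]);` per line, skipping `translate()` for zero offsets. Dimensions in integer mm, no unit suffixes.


translate([108, 263, 0]) cube([4288, 130, 172]);


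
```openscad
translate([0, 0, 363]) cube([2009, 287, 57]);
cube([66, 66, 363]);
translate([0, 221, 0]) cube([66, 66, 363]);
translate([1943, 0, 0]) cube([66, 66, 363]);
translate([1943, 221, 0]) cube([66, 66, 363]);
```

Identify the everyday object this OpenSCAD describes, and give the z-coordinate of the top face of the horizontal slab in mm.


A bench. The seat-top height is 420 mm.

A long slab on four corner posts — a bench. The slab sits at z = 363 with thickness 57, so the top is 363 + 57 = 420 mm.


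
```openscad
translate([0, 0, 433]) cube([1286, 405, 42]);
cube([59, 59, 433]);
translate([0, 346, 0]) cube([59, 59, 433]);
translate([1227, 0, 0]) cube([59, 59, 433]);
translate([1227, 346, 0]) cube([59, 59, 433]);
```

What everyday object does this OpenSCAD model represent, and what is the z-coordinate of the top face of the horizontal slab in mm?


A bench. The seat-top height is 475 mm.

A long slab on four corner posts — a bench. The slab sits at z = 433 with thickness 42, so the top is 433 + 42 = 475 mm.


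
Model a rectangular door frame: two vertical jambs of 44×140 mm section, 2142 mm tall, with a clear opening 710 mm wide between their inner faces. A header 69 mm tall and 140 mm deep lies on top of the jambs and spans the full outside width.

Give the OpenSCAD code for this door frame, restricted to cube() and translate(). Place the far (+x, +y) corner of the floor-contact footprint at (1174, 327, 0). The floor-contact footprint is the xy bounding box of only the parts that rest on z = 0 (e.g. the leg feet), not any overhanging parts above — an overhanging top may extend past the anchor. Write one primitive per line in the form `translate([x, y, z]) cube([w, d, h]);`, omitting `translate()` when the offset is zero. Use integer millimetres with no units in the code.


translate([376, 187, 0]) cube([44, 140, 2142]);
translate([1130, 187, 0]) cube([44, 140, 2142]);
translate([376, 187, 2142]) cube([798, 140, 69]);


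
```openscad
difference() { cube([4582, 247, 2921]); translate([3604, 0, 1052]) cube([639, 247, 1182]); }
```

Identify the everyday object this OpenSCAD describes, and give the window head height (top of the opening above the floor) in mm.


A wall with a window opening. The window head height is 2234 mm.

A wall with a rectangular opening subtracted — a window. Sill at z = 1052, opening 1182 mm tall, so the head is at 1052 + 1182 = 2234 mm.


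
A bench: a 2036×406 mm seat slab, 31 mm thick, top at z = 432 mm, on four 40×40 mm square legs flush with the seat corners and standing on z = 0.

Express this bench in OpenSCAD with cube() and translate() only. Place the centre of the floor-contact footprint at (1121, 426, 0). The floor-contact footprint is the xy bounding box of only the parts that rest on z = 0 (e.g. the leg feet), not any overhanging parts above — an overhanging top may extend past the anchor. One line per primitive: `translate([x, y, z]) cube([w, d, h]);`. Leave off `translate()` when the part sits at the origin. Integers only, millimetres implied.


translate([103, 223, 401]) cube([2036, 406, 31]);
translate([103, 223, 0]) cube([40, 40, 401]);
translate([103, 589, 0]) cube([40, 40, 401]);
translate([2099, 223, 0]) cube([40, 40, 401]);
translate([2099, 589, 0]) cube([40, 40, 401]);


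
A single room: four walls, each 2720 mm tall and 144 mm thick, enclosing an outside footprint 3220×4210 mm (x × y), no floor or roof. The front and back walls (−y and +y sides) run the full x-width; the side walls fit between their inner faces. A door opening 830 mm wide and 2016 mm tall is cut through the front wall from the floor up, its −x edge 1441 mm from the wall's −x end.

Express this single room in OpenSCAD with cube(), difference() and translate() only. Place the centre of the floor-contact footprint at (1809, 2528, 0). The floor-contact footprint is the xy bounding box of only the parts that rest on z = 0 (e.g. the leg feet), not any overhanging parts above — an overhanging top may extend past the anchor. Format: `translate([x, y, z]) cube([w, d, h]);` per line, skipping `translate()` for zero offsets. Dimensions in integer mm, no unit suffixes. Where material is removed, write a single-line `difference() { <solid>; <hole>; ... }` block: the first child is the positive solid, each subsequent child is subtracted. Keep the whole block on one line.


difference() { translate([199, 423, 0]) cube([3220, 144, 2720]); translate([1640, 423, 0]) cube([830, 144, 2016]); }
translate([199, 4489, 0]) cube([3220, 144, 2720]);
translate([199, 567, 0]) cube([144, 3922, 2720]);
translate([3275, 567, 0]) cube([144, 3922, 2720]);
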